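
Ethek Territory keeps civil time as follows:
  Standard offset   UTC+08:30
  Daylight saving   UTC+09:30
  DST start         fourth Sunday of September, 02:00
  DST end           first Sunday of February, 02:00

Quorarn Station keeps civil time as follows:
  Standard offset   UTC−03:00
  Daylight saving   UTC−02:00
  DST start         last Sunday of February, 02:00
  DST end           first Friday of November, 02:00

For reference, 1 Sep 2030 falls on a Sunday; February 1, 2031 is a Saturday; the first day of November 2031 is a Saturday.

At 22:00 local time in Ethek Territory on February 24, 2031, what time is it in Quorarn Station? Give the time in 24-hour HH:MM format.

11:30

1 September 2030 is a Sunday, so the first Sunday is September 1 and the fourth is September 22.
1 February 2031 is a Saturday, so the first Sunday is February 2.
February 24, 2031 is outside the daylight-saving period (22 September 2030 – 2 February 2031), so Ethek Territory is on standard time, UTC+08:30.
22:00 Ethek Territory − 8h30m = 13:30 UTC.
1 February 2031 is a Saturday, so Sundays fall on 2, 9, 16, 23; the last is February 23.
1 November 2031 is a Saturday, so the first Friday is November 7.
At the standard offset (UTC−03:00), 13:30 UTC − 3h = 10:30 Quorarn Station standard time.
Daylight saving runs 23 February – 7 November; the standard-time date in Quorarn Station, February 24, 2031, is inside that window, so Quorarn Station is at UTC−02:00.
13:30 UTC − 2h = 11:30 Quorarn Station.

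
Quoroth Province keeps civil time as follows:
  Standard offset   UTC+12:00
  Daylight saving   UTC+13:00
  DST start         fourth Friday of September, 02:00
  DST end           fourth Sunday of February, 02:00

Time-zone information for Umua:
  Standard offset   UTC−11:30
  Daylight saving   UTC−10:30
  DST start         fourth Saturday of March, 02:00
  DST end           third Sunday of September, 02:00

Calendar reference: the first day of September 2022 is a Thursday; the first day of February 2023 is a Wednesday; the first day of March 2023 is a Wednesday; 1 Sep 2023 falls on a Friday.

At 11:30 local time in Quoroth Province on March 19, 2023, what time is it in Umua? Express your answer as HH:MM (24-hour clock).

12:00

1 September 2022 is a Thursday, so the first Friday is September 2 and the fourth is September 23.
1 February 2023 is a Wednesday, so the first Sunday is February 5 and the fourth is February 26.
March 19, 2023 is outside the daylight-saving period (23 September 2022 – 26 February 2023), so Quoroth Province is on standard time, UTC+12:00.
11:30 Quoroth Province − 12h = 23:30 UTC (rolling into the previous day, 18 March 2023).
1 March 2023 is a Wednesday, so the first Saturday is March 4 and the fourth is March 25.
1 September 2023 is a Friday, so the first Sunday is September 3 and the third is September 17.
At the standard offset (UTC−11:30), 23:30 UTC − 11h30m = 12:00 Umua standard time.
The standard-time date in Umua, March 18, 2023, does not fall between 25 March and 17 September, so daylight saving is not in effect and Umua is at UTC−11:30.
23:30 UTC − 11h30m = 12:00 Umua.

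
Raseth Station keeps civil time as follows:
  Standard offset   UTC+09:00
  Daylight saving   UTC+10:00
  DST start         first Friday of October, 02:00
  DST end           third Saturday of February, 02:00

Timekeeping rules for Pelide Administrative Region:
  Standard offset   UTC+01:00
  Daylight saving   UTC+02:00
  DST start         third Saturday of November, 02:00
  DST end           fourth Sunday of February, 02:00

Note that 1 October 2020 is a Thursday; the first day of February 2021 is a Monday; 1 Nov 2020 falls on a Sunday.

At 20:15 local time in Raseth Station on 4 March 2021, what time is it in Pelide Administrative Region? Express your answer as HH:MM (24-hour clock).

12:15

1 October 2020 is a Thursday, so the first Friday is October 2.
1 February 2021 is a Monday, so the first Saturday is February 6 and the third is February 20.
4 March 2021 does not fall between 2 October 2020 and 20 February 2021, so daylight saving is not in effect and Raseth Station is at UTC+09:00.
20:15 Raseth Station − 9h = 11:15 UTC.
1 November 2020 is a Sunday, so the first Saturday is November 7 and the third is November 21.
1 February 2021 is a Monday, so the first Sunday is February 7 and the fourth is February 28.
At the standard offset (UTC+01:00), 11:15 UTC + 1h = 12:15 Pelide Administrative Region standard time.
Daylight saving runs 21 November 2020 – 28 February 2021; the standard-time date in Pelide Administrative Region, 4 March 2021, is outside that window, so Pelide Administrative Region is on standard time at UTC+01:00.
11:15 UTC + 1h = 12:15 Pelide Administrative Region.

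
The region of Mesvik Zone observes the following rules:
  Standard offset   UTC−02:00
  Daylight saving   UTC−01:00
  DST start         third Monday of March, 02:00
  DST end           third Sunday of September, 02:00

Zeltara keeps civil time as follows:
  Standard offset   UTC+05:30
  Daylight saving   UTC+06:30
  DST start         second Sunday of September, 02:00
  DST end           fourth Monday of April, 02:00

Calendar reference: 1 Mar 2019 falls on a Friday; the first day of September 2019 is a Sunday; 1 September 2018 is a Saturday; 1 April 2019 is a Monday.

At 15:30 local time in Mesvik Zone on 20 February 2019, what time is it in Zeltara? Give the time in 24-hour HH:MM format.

1 March 2019 is a Friday, so the first Monday is March 4 and the third is March 18.
1 September 2019 is a Sunday, so the first Sunday is September 1 and the third is September 15.
20 February 2019 is outside the daylight-saving period (18 March – 15 September), so Mesvik Zone is on standard time, UTC−02:00.
15:30 Mesvik Zone + 2h = 17:30 UTC.
1 September 2018 is a Saturday, so the first Sunday is September 2 and the second is September 9.
1 April 2019 is a Monday, so the first Monday is April 1 and the fourth is April 22.
At the standard offset (UTC+05:30), 17:30 UTC + 5h30m = 23:00 Zeltara standard time.
The standard-time date in Zeltara, 20 February 2019, falls between 9 September 2018 and 22 April 2019, so daylight saving is in effect and Zeltara is at UTC+06:30.
17:30 UTC + 6h30m = 00:00 Zeltara (rolling into the next day, 21 February 2019).

00:00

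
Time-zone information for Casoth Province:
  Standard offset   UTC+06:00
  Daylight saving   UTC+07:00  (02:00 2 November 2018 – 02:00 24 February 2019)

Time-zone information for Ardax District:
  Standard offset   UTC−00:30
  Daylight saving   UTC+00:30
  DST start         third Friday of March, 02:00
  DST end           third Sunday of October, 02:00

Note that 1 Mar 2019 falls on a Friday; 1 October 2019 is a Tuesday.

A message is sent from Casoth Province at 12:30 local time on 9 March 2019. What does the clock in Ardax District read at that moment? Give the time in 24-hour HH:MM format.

9 March 2019 is outside the daylight-saving period (2 November 2018 – 24 February 2019), so Casoth Province is on standard time, UTC+06:00.
12:30 Casoth Province − 6h = 06:30 UTC.
1 March 2019 is a Friday, so the first Friday is March 1 and the third is March 15.
1 October 2019 is a Tuesday, so the first Sunday is October 6 and the third is October 20.
At the standard offset (UTC−00:30), 06:30 UTC − 0h30m = 06:00 Ardax District standard time.
The standard-time date in Ardax District, 9 March 2019, does not fall between 15 March and 20 October, so daylight saving is not in effect and Ardax District is at UTC−00:30.
06:30 UTC − 0h30m = 06:00 Ardax District.

06:00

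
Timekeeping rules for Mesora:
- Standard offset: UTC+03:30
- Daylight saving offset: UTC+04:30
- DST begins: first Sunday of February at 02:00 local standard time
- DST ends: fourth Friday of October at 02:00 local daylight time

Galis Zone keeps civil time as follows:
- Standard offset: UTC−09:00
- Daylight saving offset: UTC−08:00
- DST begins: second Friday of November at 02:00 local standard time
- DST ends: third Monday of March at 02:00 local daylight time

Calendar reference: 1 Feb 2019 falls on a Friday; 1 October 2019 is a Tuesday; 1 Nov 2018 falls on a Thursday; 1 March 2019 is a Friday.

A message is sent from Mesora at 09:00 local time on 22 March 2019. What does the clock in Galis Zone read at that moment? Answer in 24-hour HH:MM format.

19:30

1 February 2019 is a Friday, so the first Sunday is February 3.
1 October 2019 is a Tuesday, so the first Friday is October 4 and the fourth is October 25.
22 March 2019 lies within the daylight-saving period (3 February – 25 October), so Mesora is on daylight time, UTC+04:30.
09:00 Mesora − 4h30m = 04:30 UTC.
1 November 2018 is a Thursday, so the first Friday is November 2 and the second is November 9.
1 March 2019 is a Friday, so the first Monday is March 4 and the third is March 18.
At the standard offset (UTC−09:00), 04:30 UTC − 9h = 19:30 Galis Zone standard time (rolling into the previous day, 21 March 2019).
Daylight saving runs 9 November 2018 – 18 March 2019; the standard-time date in Galis Zone, 21 March 2019, is outside that window, so Galis Zone is on standard time at UTC−09:00.
04:30 UTC − 9h = 19:30 Galis Zone (rolling into the previous day, 21 March 2019).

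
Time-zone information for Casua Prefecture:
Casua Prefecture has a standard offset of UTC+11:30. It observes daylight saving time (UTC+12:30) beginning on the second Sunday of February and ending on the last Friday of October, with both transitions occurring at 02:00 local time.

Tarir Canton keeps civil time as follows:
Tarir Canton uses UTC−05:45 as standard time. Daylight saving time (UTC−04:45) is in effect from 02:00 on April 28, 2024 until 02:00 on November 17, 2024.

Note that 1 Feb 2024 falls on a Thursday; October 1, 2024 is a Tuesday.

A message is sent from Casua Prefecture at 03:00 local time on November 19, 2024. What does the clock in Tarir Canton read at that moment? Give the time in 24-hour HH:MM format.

09:45

1 February 2024 is a Thursday, so the first Sunday is February 4 and the second is February 11.
1 October 2024 is a Tuesday, so Fridays fall on 4, 11, 18, 25; the last is October 25.
Daylight saving runs 11 February – 25 October; November 19, 2024 is outside that window, so Casua Prefecture is on standard time at UTC+11:30.
03:00 Casua Prefecture − 11h30m = 15:30 UTC (rolling into the previous day, 18 November 2024).
At the standard offset (UTC−05:45), 15:30 UTC − 5h45m = 09:45 Tarir Canton standard time.
The standard-time date in Tarir Canton, November 18, 2024, is outside the daylight-saving period (28 April – 17 November), so Tarir Canton is on standard time, UTC−05:45.
15:30 UTC − 5h45m = 09:45 Tarir Canton.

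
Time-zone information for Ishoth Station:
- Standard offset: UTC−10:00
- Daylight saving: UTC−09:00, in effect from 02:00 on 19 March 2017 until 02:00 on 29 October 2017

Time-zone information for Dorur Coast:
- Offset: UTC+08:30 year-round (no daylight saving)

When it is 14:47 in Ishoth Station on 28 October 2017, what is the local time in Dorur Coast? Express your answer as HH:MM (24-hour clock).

28 October 2017 lies within the daylight-saving period (19 March – 29 October), so Ishoth Station is on daylight time, UTC−09:00.
14:47 Ishoth Station + 9h = 23:47 UTC.
Dorur Coast stays on UTC+08:30 all year.
23:47 UTC + 8h30m = 08:17 Dorur Coast (rolling into the next day, 29 October 2017).

08:17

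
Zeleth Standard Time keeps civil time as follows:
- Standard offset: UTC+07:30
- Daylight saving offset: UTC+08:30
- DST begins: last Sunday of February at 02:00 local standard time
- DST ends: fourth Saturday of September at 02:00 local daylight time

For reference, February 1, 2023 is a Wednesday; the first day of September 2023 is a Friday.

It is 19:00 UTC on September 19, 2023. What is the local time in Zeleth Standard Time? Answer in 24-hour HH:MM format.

03:30

1 February 2023 is a Wednesday, so Sundays fall on 5, 12, 19, 26; the last is February 26.
1 September 2023 is a Friday, so the first Saturday is September 2 and the fourth is September 23.
At the standard offset (UTC+07:30), 19:00 UTC + 7h30m = 02:30 Zeleth Standard Time standard time (rolling into the next day, 20 September 2023).
The standard-time date in Zeleth Standard Time, September 20, 2023, falls between 26 February and 23 September, so daylight saving is in effect and Zeleth Standard Time is at UTC+08:30.
19:00 UTC + 8h30m = 03:30 local (rolling into the next day, 20 September 2023).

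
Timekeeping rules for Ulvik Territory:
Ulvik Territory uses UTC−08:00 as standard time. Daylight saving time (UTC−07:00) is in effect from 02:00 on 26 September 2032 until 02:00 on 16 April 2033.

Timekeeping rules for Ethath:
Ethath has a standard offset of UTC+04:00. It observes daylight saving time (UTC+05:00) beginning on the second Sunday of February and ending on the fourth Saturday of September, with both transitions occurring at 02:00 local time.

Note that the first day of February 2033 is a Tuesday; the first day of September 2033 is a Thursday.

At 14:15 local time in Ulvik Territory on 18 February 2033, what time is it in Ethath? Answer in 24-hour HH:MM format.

Daylight saving runs 26 September 2032 – 16 April 2033; 18 February 2033 is inside that window, so Ulvik Territory is at UTC−07:00.
14:15 Ulvik Territory + 7h = 21:15 UTC.
1 February 2033 is a Tuesday, so the first Sunday is February 6 and the second is February 13.
1 September 2033 is a Thursday, so the first Saturday is September 3 and the fourth is September 24.
At the standard offset (UTC+04:00), 21:15 UTC + 4h = 01:15 Ethath standard time (rolling into the next day, 19 February 2033).
Daylight saving runs 13 February – 24 September; the standard-time date in Ethath, 19 February 2033, is inside that window, so Ethath is at UTC+05:00.
21:15 UTC + 5h = 02:15 Ethath (rolling into the next day, 19 February 2033).

02:15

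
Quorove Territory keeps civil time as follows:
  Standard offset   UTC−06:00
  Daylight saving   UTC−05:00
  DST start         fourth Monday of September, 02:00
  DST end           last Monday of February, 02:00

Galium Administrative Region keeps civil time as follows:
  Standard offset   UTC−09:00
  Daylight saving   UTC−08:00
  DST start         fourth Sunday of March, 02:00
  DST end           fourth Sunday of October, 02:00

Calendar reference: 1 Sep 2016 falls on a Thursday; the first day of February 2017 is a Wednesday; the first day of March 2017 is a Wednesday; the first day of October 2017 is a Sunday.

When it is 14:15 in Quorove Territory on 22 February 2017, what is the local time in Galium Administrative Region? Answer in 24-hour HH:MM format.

10:15

1 September 2016 is a Thursday, so the first Monday is September 5 and the fourth is September 26.
1 February 2017 is a Wednesday, so Mondays fall on 6, 13, 20, 27; the last is February 27.
Daylight saving runs 26 September 2016 – 27 February 2017; 22 February 2017 is inside that window, so Quorove Territory is at UTC−05:00.
14:15 Quorove Territory + 5h = 19:15 UTC.
1 March 2017 is a Wednesday, so the first Sunday is March 5 and the fourth is March 26.
1 October 2017 is a Sunday, so the first Sunday is October 1 and the fourth is October 22.
At the standard offset (UTC−09:00), 19:15 UTC − 9h = 10:15 Galium Administrative Region standard time.
The standard-time date in Galium Administrative Region, 22 February 2017, does not fall between 26 March and 22 October, so daylight saving is not in effect and Galium Administrative Region is at UTC−09:00.
19:15 UTC − 9h = 10:15 Galium Administrative Region.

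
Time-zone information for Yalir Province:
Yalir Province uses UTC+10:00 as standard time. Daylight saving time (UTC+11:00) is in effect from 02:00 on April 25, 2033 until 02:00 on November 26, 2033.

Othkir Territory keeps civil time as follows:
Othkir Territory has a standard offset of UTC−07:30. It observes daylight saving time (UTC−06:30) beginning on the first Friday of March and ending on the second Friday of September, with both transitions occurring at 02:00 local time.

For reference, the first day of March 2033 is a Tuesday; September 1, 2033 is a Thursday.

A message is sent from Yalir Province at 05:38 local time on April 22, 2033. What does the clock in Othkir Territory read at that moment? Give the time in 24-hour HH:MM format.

April 22, 2033 does not fall between 25 April and 26 November, so daylight saving is not in effect and Yalir Province is at UTC+10:00.
05:38 Yalir Province − 10h = 19:38 UTC (rolling into the previous day, 21 April 2033).
1 March 2033 is a Tuesday, so the first Friday is March 4.
1 September 2033 is a Thursday, so the first Friday is September 2 and the second is September 9.
At the standard offset (UTC−07:30), 19:38 UTC − 7h30m = 12:08 Othkir Territory standard time.
The standard-time date in Othkir Territory, April 21, 2033, falls between 4 March and 9 September, so daylight saving is in effect and Othkir Territory is at UTC−06:30.
19:38 UTC − 6h30m = 13:08 Othkir Territory.

13:08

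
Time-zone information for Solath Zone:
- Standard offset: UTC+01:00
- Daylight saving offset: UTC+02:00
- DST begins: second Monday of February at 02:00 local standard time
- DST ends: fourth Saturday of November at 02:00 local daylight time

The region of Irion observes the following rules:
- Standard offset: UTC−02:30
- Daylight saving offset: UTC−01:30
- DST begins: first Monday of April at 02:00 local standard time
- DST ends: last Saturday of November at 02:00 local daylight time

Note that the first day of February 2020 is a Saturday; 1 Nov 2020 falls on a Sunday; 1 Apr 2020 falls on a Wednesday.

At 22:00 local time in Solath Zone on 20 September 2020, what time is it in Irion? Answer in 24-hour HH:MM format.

18:30

1 February 2020 is a Saturday, so the first Monday is February 3 and the second is February 10.
1 November 2020 is a Sunday, so the first Saturday is November 7 and the fourth is November 28.
Daylight saving runs 10 February – 28 November; 20 September 2020 is inside that window, so Solath Zone is at UTC+02:00.
22:00 Solath Zone − 2h = 20:00 UTC.
1 April 2020 is a Wednesday, so the first Monday is April 6.
1 November 2020 is a Sunday, so Saturdays fall on 7, 14, 21, 28; the last is November 28.
At the standard offset (UTC−02:30), 20:00 UTC − 2h30m = 17:30 Irion standard time.
The standard-time date in Irion, 20 September 2020, falls between 6 April and 28 November, so daylight saving is in effect and Irion is at UTC−01:30.
20:00 UTC − 1h30m = 18:30 Irion.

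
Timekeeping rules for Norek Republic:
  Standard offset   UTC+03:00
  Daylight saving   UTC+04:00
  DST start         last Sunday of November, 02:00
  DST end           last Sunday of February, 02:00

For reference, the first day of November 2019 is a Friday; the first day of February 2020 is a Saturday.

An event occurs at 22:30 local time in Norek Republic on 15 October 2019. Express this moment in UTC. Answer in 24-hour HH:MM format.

19:30

1 November 2019 is a Friday, so Sundays fall on 3, 10, 17, 24; the last is November 24.
1 February 2020 is a Saturday, so Sundays fall on 2, 9, 16, 23; the last is February 23.
15 October 2019 does not fall between 24 November 2019 and 23 February 2020, so daylight saving is not in effect and Norek Republic is at UTC+03:00.
22:30 local − 3h = 19:30 UTC.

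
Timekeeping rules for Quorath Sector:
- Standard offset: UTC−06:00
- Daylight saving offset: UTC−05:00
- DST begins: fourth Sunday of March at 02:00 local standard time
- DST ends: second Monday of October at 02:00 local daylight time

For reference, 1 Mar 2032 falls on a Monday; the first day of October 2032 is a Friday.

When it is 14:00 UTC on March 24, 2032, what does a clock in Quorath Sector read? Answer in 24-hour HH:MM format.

08:00

1 March 2032 is a Monday, so the first Sunday is March 7 and the fourth is March 28.
1 October 2032 is a Friday, so the first Monday is October 4 and the second is October 11.
At the standard offset (UTC−06:00), 14:00 UTC − 6h = 08:00 Quorath Sector standard time.
Daylight saving runs 28 March – 11 October; the standard-time date in Quorath Sector, March 24, 2032, is outside that window, so Quorath Sector is on standard time at UTC−06:00.
14:00 UTC − 6h = 08:00 local.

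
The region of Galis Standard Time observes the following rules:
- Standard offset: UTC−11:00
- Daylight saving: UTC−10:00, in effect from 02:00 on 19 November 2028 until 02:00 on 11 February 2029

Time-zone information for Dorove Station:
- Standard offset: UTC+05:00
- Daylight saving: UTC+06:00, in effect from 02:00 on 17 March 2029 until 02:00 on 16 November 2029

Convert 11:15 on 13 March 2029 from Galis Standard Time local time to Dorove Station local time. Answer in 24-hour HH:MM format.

13 March 2029 does not fall between 19 November 2028 and 11 February 2029, so daylight saving is not in effect and Galis Standard Time is at UTC−11:00.
11:15 Galis Standard Time + 11h = 22:15 UTC.
At the standard offset (UTC+05:00), 22:15 UTC + 5h = 03:15 Dorove Station standard time (rolling into the next day, 14 March 2029).
The standard-time date in Dorove Station, 14 March 2029, is outside the daylight-saving period (17 March – 16 November), so Dorove Station is on standard time, UTC+05:00.
22:15 UTC + 5h = 03:15 Dorove Station (rolling into the next day, 14 March 2029).

03:15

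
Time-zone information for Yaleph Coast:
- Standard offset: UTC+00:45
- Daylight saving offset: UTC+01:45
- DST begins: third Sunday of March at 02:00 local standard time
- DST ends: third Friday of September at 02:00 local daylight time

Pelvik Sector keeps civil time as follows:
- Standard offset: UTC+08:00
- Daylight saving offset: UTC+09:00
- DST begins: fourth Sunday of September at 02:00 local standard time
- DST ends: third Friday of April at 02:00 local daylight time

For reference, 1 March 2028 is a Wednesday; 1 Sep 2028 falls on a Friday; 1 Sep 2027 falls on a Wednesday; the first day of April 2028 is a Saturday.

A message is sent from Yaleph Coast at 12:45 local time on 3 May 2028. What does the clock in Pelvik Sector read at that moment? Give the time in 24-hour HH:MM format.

1 March 2028 is a Wednesday, so the first Sunday is March 5 and the third is March 19.
1 September 2028 is a Friday, so the first Friday is September 1 and the third is September 15.
Daylight saving runs 19 March – 15 September; 3 May 2028 is inside that window, so Yaleph Coast is at UTC+01:45.
12:45 Yaleph Coast − 1h45m = 11:00 UTC.
1 September 2027 is a Wednesday, so the first Sunday is September 5 and the fourth is September 26.
1 April 2028 is a Saturday, so the first Friday is April 7 and the third is April 21.
At the standard offset (UTC+08:00), 11:00 UTC + 8h = 19:00 Pelvik Sector standard time.
Daylight saving runs 26 September 2027 – 21 April 2028; the standard-time date in Pelvik Sector, 3 May 2028, is outside that window, so Pelvik Sector is on standard time at UTC+08:00.
11:00 UTC + 8h = 19:00 Pelvik Sector.

19:00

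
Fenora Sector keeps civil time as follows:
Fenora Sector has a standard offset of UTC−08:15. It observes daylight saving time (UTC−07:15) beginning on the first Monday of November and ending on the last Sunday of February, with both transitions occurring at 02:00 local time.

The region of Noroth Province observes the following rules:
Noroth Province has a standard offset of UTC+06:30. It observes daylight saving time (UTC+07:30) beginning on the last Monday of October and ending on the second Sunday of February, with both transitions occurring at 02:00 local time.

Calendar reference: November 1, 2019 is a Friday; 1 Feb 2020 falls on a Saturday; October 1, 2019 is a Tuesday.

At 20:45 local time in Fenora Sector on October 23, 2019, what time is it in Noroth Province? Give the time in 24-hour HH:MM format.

11:30

1 November 2019 is a Friday, so the first Monday is November 4.
1 February 2020 is a Saturday, so Sundays fall on 2, 9, 16, 23; the last is February 23.
October 23, 2019 is outside the daylight-saving period (4 November 2019 – 23 February 2020), so Fenora Sector is on standard time, UTC−08:15.
20:45 Fenora Sector + 8h15m = 05:00 UTC (rolling into the next day, 24 October 2019).
1 October 2019 is a Tuesday, so Mondays fall on 7, 14, 21, 28; the last is October 28.
1 February 2020 is a Saturday, so the first Sunday is February 2 and the second is February 9.
At the standard offset (UTC+06:30), 05:00 UTC + 6h30m = 11:30 Noroth Province standard time.
The standard-time date in Noroth Province, October 24, 2019, is outside the daylight-saving period (28 October 2019 – 9 February 2020), so Noroth Province is on standard time, UTC+06:30.
05:00 UTC + 6h30m = 11:30 Noroth Province.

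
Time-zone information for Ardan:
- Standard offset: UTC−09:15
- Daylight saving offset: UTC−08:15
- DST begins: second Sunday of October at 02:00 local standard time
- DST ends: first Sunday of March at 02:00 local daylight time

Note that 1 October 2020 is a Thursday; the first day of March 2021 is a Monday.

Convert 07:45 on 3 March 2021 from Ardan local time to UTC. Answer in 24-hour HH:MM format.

1 October 2020 is a Thursday, so the first Sunday is October 4 and the second is October 11.
1 March 2021 is a Monday, so the first Sunday is March 7.
3 March 2021 lies within the daylight-saving period (11 October 2020 – 7 March 2021), so Ardan is on daylight time, UTC−08:15.
07:45 local + 8h15m = 16:00 UTC.

16:00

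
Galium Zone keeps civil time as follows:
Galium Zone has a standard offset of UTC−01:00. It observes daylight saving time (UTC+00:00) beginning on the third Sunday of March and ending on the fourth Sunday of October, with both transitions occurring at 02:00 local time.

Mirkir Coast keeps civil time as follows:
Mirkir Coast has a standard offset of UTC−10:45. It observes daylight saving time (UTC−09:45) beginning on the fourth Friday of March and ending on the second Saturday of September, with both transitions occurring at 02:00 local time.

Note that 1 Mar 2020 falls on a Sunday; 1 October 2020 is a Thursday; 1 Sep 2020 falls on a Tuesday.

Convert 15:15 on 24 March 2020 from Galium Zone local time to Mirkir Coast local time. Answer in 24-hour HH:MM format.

04:30

1 March 2020 is a Sunday, so the first Sunday is March 1 and the third is March 15.
1 October 2020 is a Thursday, so the first Sunday is October 4 and the fourth is October 25.
24 March 2020 falls between 15 March and 25 October, so daylight saving is in effect and Galium Zone is at UTC+00:00.
15:15 Galium Zone − 0h = 15:15 UTC.
1 March 2020 is a Sunday, so the first Friday is March 6 and the fourth is March 27.
1 September 2020 is a Tuesday, so the first Saturday is September 5 and the second is September 12.
At the standard offset (UTC−10:45), 15:15 UTC − 10h45m = 04:30 Mirkir Coast standard time.
Daylight saving runs 27 March – 12 September; the standard-time date in Mirkir Coast, 24 March 2020, is outside that window, so Mirkir Coast is on standard time at UTC−10:45.
15:15 UTC − 10h45m = 04:30 Mirkir Coast.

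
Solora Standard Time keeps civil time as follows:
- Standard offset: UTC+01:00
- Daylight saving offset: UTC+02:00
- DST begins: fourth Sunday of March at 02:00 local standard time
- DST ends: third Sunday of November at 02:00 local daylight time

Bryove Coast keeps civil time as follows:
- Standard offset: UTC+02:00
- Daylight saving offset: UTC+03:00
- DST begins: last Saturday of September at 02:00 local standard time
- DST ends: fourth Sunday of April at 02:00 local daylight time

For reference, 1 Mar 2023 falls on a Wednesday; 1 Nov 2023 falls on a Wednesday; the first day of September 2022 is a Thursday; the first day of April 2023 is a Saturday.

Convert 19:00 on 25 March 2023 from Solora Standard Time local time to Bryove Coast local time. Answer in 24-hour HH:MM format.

1 March 2023 is a Wednesday, so the first Sunday is March 5 and the fourth is March 26.
1 November 2023 is a Wednesday, so the first Sunday is November 5 and the third is November 19.
Daylight saving runs 26 March – 19 November; 25 March 2023 is outside that window, so Solora Standard Time is on standard time at UTC+01:00.
19:00 Solora Standard Time − 1h = 18:00 UTC.
1 September 2022 is a Thursday, so Saturdays fall on 3, 10, 17, 24; the last is September 24.
1 April 2023 is a Saturday, so the first Sunday is April 2 and the fourth is April 23.
At the standard offset (UTC+02:00), 18:00 UTC + 2h = 20:00 Bryove Coast standard time.
The standard-time date in Bryove Coast, 25 March 2023, lies within the daylight-saving period (24 September 2022 – 23 April 2023), so Bryove Coast is on daylight time, UTC+03:00.
18:00 UTC + 3h = 21:00 Bryove Coast.

21:00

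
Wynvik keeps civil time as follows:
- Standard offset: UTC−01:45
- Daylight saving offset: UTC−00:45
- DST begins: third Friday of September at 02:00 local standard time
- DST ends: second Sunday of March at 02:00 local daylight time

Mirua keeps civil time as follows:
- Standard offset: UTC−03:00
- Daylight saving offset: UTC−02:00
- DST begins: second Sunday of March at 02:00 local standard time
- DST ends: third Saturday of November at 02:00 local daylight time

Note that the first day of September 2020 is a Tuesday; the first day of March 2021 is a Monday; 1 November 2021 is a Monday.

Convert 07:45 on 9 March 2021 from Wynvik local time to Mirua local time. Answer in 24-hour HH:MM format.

05:30

1 September 2020 is a Tuesday, so the first Friday is September 4 and the third is September 18.
1 March 2021 is a Monday, so the first Sunday is March 7 and the second is March 14.
Daylight saving runs 18 September 2020 – 14 March 2021; 9 March 2021 is inside that window, so Wynvik is at UTC−00:45.
07:45 Wynvik + 0h45m = 08:30 UTC.
1 March 2021 is a Monday, so the first Sunday is March 7 and the second is March 14.
1 November 2021 is a Monday, so the first Saturday is November 6 and the third is November 20.
At the standard offset (UTC−03:00), 08:30 UTC − 3h = 05:30 Mirua standard time.
Daylight saving runs 14 March – 20 November; the standard-time date in Mirua, 9 March 2021, is outside that window, so Mirua is on standard time at UTC−03:00.
08:30 UTC − 3h = 05:30 Mirua.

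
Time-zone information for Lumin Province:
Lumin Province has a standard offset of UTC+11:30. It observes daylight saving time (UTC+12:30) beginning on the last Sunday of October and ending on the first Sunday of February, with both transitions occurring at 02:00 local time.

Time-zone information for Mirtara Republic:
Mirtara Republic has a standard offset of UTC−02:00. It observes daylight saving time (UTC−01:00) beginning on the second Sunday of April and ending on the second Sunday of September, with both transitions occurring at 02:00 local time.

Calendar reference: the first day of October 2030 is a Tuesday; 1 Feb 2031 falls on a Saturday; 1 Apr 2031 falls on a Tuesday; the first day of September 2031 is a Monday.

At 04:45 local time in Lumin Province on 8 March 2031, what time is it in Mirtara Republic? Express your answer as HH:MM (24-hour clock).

1 October 2030 is a Tuesday, so Sundays fall on 6, 13, 20, 27; the last is October 27.
1 February 2031 is a Saturday, so the first Sunday is February 2.
8 March 2031 is outside the daylight-saving period (27 October 2030 – 2 February 2031), so Lumin Province is on standard time, UTC+11:30.
04:45 Lumin Province − 11h30m = 17:15 UTC (rolling into the previous day, 7 March 2031).
1 April 2031 is a Tuesday, so the first Sunday is April 6 and the second is April 13.
1 September 2031 is a Monday, so the first Sunday is September 7 and the second is September 14.
At the standard offset (UTC−02:00), 17:15 UTC − 2h = 15:15 Mirtara Republic standard time.
The standard-time date in Mirtara Republic, 7 March 2031, does not fall between 13 April and 14 September, so daylight saving is not in effect and Mirtara Republic is at UTC−02:00.
17:15 UTC − 2h = 15:15 Mirtara Republic.

15:15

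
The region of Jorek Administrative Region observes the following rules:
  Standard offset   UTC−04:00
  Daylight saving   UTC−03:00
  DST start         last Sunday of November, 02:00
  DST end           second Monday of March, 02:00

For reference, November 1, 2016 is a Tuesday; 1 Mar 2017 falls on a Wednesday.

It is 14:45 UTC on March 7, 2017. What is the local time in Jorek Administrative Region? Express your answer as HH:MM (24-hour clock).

1 November 2016 is a Tuesday, so Sundays fall on 6, 13, 20, 27; the last is November 27.
1 March 2017 is a Wednesday, so the first Monday is March 6 and the second is March 13.
At the standard offset (UTC−04:00), 14:45 UTC − 4h = 10:45 Jorek Administrative Region standard time.
Daylight saving runs 27 November 2016 – 13 March 2017; the standard-time date in Jorek Administrative Region, March 7, 2017, is inside that window, so Jorek Administrative Region is at UTC−03:00.
14:45 UTC − 3h = 11:45 local.

11:45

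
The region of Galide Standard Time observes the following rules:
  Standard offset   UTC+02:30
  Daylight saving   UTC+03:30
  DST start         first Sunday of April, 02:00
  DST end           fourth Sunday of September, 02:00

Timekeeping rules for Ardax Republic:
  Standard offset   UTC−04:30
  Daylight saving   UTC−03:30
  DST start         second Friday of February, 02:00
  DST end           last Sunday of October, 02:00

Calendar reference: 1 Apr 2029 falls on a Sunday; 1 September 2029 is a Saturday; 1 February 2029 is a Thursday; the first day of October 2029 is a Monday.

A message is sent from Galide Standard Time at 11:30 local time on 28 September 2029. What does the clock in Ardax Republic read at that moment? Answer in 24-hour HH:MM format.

05:30

1 April 2029 is a Sunday, so the first Sunday is April 1.
1 September 2029 is a Saturday, so the first Sunday is September 2 and the fourth is September 23.
Daylight saving runs 1 April – 23 September; 28 September 2029 is outside that window, so Galide Standard Time is on standard time at UTC+02:30.
11:30 Galide Standard Time − 2h30m = 09:00 UTC.
1 February 2029 is a Thursday, so the first Friday is February 2 and the second is February 9.
1 October 2029 is a Monday, so Sundays fall on 7, 14, 21, 28; the last is October 28.
At the standard offset (UTC−04:30), 09:00 UTC − 4h30m = 04:30 Ardax Republic standard time.
Daylight saving runs 9 February – 28 October; the standard-time date in Ardax Republic, 28 September 2029, is inside that window, so Ardax Republic is at UTC−03:30.
09:00 UTC − 3h30m = 05:30 Ardax Republic.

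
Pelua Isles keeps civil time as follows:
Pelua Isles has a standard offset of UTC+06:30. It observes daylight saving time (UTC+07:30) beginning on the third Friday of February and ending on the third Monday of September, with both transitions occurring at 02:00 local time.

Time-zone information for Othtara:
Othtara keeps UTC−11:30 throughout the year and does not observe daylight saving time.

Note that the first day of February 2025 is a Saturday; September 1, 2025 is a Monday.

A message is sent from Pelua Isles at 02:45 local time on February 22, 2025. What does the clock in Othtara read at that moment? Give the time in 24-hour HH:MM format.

1 February 2025 is a Saturday, so the first Friday is February 7 and the third is February 21.
1 September 2025 is a Monday, so the first Monday is September 1 and the third is September 15.
Daylight saving runs 21 February – 15 September; February 22, 2025 is inside that window, so Pelua Isles is at UTC+07:30.
02:45 Pelua Isles − 7h30m = 19:15 UTC (rolling into the previous day, 21 February 2025).
Othtara has no daylight saving, so its offset is UTC−11:30 year-round.
19:15 UTC − 11h30m = 07:45 Othtara.

07:45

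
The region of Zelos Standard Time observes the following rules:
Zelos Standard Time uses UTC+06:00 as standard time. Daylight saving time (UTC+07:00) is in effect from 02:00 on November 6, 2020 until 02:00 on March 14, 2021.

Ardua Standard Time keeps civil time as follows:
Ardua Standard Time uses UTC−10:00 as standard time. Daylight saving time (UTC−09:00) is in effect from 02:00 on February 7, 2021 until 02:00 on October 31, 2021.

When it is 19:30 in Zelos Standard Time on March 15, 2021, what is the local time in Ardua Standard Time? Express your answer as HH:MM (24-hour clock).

04:30

March 15, 2021 is outside the daylight-saving period (6 November 2020 – 14 March 2021), so Zelos Standard Time is on standard time, UTC+06:00.
19:30 Zelos Standard Time − 6h = 13:30 UTC.
At the standard offset (UTC−10:00), 13:30 UTC − 10h = 03:30 Ardua Standard Time standard time.
Daylight saving runs 7 February – 31 October; the standard-time date in Ardua Standard Time, March 15, 2021, is inside that window, so Ardua Standard Time is at UTC−09:00.
13:30 UTC − 9h = 04:30 Ardua Standard Time.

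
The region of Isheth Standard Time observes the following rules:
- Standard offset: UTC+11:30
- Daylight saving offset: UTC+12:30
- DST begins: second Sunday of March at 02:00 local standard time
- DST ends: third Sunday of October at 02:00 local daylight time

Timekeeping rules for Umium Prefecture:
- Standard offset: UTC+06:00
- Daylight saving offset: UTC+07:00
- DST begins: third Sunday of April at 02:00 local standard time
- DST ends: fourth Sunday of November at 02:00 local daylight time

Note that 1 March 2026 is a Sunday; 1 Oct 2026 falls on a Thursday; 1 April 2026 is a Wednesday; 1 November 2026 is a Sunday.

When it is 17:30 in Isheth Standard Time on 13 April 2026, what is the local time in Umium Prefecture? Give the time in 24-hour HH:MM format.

1 March 2026 is a Sunday, so the first Sunday is March 1 and the second is March 8.
1 October 2026 is a Thursday, so the first Sunday is October 4 and the third is October 18.
13 April 2026 lies within the daylight-saving period (8 March – 18 October), so Isheth Standard Time is on daylight time, UTC+12:30.
17:30 Isheth Standard Time − 12h30m = 05:00 UTC.
1 April 2026 is a Wednesday, so the first Sunday is April 5 and the third is April 19.
1 November 2026 is a Sunday, so the first Sunday is November 1 and the fourth is November 22.
At the standard offset (UTC+06:00), 05:00 UTC + 6h = 11:00 Umium Prefecture standard time.
Daylight saving runs 19 April – 22 November; the standard-time date in Umium Prefecture, 13 April 2026, is outside that window, so Umium Prefecture is on standard time at UTC+06:00.
05:00 UTC + 6h = 11:00 Umium Prefecture.

11:00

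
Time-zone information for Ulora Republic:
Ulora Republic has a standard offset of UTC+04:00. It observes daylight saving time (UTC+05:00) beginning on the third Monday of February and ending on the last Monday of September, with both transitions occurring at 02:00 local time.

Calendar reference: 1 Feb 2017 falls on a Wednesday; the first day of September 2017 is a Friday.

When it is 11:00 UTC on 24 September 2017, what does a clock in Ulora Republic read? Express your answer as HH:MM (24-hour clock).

16:00

1 February 2017 is a Wednesday, so the first Monday is February 6 and the third is February 20.
1 September 2017 is a Friday, so Mondays fall on 4, 11, 18, 25; the last is September 25.
At the standard offset (UTC+04:00), 11:00 UTC + 4h = 15:00 Ulora Republic standard time.
The standard-time date in Ulora Republic, 24 September 2017, falls between 20 February and 25 September, so daylight saving is in effect and Ulora Republic is at UTC+05:00.
11:00 UTC + 5h = 16:00 local.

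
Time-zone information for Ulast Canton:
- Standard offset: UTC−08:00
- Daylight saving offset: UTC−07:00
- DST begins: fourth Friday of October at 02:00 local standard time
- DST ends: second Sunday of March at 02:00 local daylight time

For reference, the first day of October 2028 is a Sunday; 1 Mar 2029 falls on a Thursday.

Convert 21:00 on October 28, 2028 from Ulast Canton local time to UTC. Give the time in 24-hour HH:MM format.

04:00

1 October 2028 is a Sunday, so the first Friday is October 6 and the fourth is October 27.
1 March 2029 is a Thursday, so the first Sunday is March 4 and the second is March 11.
Daylight saving runs 27 October 2028 – 11 March 2029; October 28, 2028 is inside that window, so Ulast Canton is at UTC−07:00.
21:00 local + 7h = 04:00 UTC (rolling into the next day, 29 October 2028).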